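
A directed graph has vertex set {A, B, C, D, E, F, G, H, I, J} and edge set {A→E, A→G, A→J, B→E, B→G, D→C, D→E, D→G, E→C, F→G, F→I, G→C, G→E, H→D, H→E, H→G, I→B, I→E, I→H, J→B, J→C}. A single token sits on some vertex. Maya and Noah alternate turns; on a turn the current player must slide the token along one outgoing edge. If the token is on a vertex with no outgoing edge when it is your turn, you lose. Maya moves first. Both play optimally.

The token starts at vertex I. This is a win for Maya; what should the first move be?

Label each position W (a win for the player to move) or L (a loss). A position with no legal move is L; any other position is W exactly when some move reaches an L, and L when every move reaches a W.
Every edge goes from a vertex to one that appears earlier in the order C, E, G, D, H, B, I, F, J, A, so processing vertices in that order labels each vertex after all of its successors.
C: no outgoing edge → L
E: W (go to C, an L position)
G: W (go to C, an L position)
D: W (go to C, an L position)
H: L (options D(W), G(W), E(W) are all W)
B: L (options G(W), E(W) are all W)
I: W (go to B, an L position)
F: L (options I(W), G(W) are all W)
J: W (go to B, an L position)
A: L (options J(W), G(W), E(W) are all W)
From I, the L positions reachable in one move are: B, H. Any move reaching one of these is winning.

Move to B.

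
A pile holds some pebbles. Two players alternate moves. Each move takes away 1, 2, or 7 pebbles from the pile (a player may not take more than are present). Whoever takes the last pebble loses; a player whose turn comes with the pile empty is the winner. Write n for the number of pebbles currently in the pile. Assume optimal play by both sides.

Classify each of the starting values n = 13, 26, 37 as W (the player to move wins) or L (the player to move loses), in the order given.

Work bottom-up. With no move the player to move wins. Otherwise the position is W if at least one move leads to an L position for the opponent, and L if every move leads to a W.
n=0: no move; the opponent has just taken the last pebble and therefore loses → W
n=1: the only move is to 0(W), a W ⇒ L
n=2: can move to 1, which is L ⇒ W
n=3: can move to 1, which is L ⇒ W
n=4: moves to 3(W), 2(W); every one is W ⇒ L
n=5: can move to 4, which is L ⇒ W
n=6: can move to 4, which is L ⇒ W
n=7: moves to 6(W), 5(W), 0(W); every one is W ⇒ L
n=8: can move to 7, which is L ⇒ W
n=9: can move to 7, which is L ⇒ W
n=10: moves to 9(W), 8(W), 3(W); every one is W ⇒ L
n=11: can move to 10, which is L ⇒ W
n=12: can move to 10, which is L ⇒ W
n=13: moves to 12(W), 11(W), 6(W); every one is W ⇒ L
n=14: can move to 13, which is L ⇒ W
n=15: can move to 13, which is L ⇒ W
n=16: moves to 15(W), 14(W), 9(W); every one is W ⇒ L
n=17: can move to 16, which is L ⇒ W
n=18: can move to 16, which is L ⇒ W
n=19: moves to 18(W), 17(W), 12(W); every one is W ⇒ L
n=20: can move to 19, which is L ⇒ W
n=21: can move to 19, which is L ⇒ W
n=22: moves to 21(W), 20(W), 15(W); every one is W ⇒ L
n=23: can move to 22, which is L ⇒ W
n=24: can move to 22, which is L ⇒ W
n=25: moves to 24(W), 23(W), 18(W); every one is W ⇒ L
n=26: can move to 25, which is L ⇒ W
n=27: can move to 25, which is L ⇒ W
n=28: moves to 27(W), 26(W), 21(W); every one is W ⇒ L
n=29: can move to 28, which is L ⇒ W
n=30: can move to 28, which is L ⇒ W
n=31: moves to 30(W), 29(W), 24(W); every one is W ⇒ L
n=32: can move to 31, which is L ⇒ W
n=33: can move to 31, which is L ⇒ W
n=34: moves to 33(W), 32(W), 27(W); every one is W ⇒ L
n=35: can move to 34, which is L ⇒ W
n=36: can move to 34, which is L ⇒ W
n=37: moves to 36(W), 35(W), 30(W); every one is W ⇒ L

13: L, 26: W, 37: L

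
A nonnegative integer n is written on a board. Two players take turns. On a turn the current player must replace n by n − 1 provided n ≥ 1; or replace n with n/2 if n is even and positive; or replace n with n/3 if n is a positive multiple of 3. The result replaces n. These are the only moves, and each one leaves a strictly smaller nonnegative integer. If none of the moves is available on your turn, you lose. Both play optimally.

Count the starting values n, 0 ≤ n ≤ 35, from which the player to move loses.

14

Classify positions by backward induction: terminal positions (no move available) are L. From any other position, the mover wins iff some move reaches an L.
n=0: no move → L
n=1: can move to 0, which is L ⇒ W
n=2: the only move is to 1(W), a W ⇒ L
n=3: can move to 2, which is L ⇒ W
n=4: can move to 2, which is L ⇒ W
n=5: the only move is to 4(W), a W ⇒ L
n=6: can move to 2, which is L ⇒ W
n=7: the only move is to 6(W), a W ⇒ L
n=8: can move to 7, which is L ⇒ W
n=9: moves to 3(W), 8(W); every one is W ⇒ L
n=10: can move to 5, which is L ⇒ W
n=11: the only move is to 10(W), a W ⇒ L
n=12: can move to 11, which is L ⇒ W
n=13: the only move is to 12(W), a W ⇒ L
n=14: can move to 7, which is L ⇒ W
n=15: can move to 5, which is L ⇒ W
n=16: moves to 8(W), 15(W); every one is W ⇒ L
n=17: can move to 16, which is L ⇒ W
n=18: can move to 9, which is L ⇒ W
n=19: the only move is to 18(W), a W ⇒ L
n=20: can move to 19, which is L ⇒ W
n=21: can move to 7, which is L ⇒ W
n=22: can move to 11, which is L ⇒ W
n=23: the only move is to 22(W), a W ⇒ L
n=24: can move to 23, which is L ⇒ W
n=25: the only move is to 24(W), a W ⇒ L
n=26: can move to 13, which is L ⇒ W
n=27: can move to 9, which is L ⇒ W
n=28: moves to 14(W), 27(W); every one is W ⇒ L
n=29: can move to 28, which is L ⇒ W
n=30: moves to 10(W), 15(W), 29(W); every one is W ⇒ L
n=31: can move to 30, which is L ⇒ W
n=32: can move to 16, which is L ⇒ W
n=33: can move to 11, which is L ⇒ W
n=34: moves to 17(W), 33(W); every one is W ⇒ L
n=35: can move to 34, which is L ⇒ W
L entries with 0 ≤ n ≤ 35: n = 0, 2, 5, 7, 9, 11, 13, 16, 19, 23, 25, 28, 30, 34; that makes 14.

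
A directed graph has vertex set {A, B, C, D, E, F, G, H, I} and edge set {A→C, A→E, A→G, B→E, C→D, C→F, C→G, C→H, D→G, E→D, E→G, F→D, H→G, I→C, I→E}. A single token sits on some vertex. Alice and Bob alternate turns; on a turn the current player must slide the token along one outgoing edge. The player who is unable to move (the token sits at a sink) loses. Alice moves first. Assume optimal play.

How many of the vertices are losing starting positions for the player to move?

4

Use the standard recursion: the mover loses at a terminal position; elsewhere, the mover wins exactly when some move hands the opponent an L position.
Every edge goes from a vertex to one that appears earlier in the order G, D, H, F, E, C, I, A, B, so processing vertices in that order labels each vertex after all of its successors.
G: no outgoing edge → L
D: W (go to G, an L position)
H: W (go to G, an L position)
F: L (sole option D(W) is W)
E: W (go to G, an L position)
C: W (go to F, an L position)
I: L (options C(W), E(W) are all W)
A: W (go to G, an L position)
B: L (sole option E(W) is W)
The L vertices are B, F, G, I; that is 4 in all.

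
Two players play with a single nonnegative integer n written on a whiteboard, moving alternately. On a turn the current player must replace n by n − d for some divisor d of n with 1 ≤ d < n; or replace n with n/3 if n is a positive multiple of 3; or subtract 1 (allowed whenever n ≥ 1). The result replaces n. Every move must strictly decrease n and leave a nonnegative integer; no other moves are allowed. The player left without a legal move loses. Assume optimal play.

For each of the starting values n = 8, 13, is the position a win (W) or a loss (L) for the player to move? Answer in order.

Label each position W (a win for the player to move) or L (a loss). A position with no legal move is L; any other position is W exactly when some move reaches an L, and L when every move reaches a W.
n=0: no move → L
n=1: reaches L-position 0 → W
n=2: only reaches 1(W), which is W → L
n=3: reaches L-position 2 → W
n=4: reaches L-position 2 → W
n=5: only reaches 4(W), which is W → L
n=6: reaches L-position 2 → W
n=7: only reaches 6(W), which is W → L
n=8: reaches L-position 7 → W
n=9: only reaches 3(W), 6(W), 8(W), all W → L
n=10: reaches L-position 5 → W
n=11: only reaches 10(W), which is W → L
n=12: reaches L-position 9 → W
n=13: only reaches 12(W), which is W → L

8: W, 13: L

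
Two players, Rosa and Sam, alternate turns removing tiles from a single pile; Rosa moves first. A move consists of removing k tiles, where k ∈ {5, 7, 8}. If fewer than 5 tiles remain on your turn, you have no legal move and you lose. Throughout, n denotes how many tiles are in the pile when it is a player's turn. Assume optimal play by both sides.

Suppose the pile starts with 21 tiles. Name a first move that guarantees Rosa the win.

Remove 5, leaving 16.

Work bottom-up. With no move the player to move loses. Otherwise the position is W if at least one move leads to an L position for the opponent, and L if every move leads to a W.
n=0: no move → L
n=1: no move → L
n=2: no move → L
n=3: no move → L
n=4: no move → L
n=5: reaches L-position 0 → W
n=6: reaches L-position 1 → W
n=7: reaches L-position 2 → W
n=8: reaches L-position 3 → W
n=9: reaches L-position 4 → W
n=10: reaches L-position 3 → W
n=11: reaches L-position 4 → W
n=12: reaches L-position 4 → W
n=13: only reaches 8(W), 6(W), 5(W), all W → L
n=14: only reaches 9(W), 7(W), 6(W), all W → L
n=15: only reaches 10(W), 8(W), 7(W), all W → L
n=16: only reaches 11(W), 9(W), 8(W), all W → L
n=17: only reaches 12(W), 10(W), 9(W), all W → L
n=18: reaches L-position 13 → W
n=19: reaches L-position 14 → W
n=20: reaches L-position 15 → W
n=21: reaches L-position 16 → W
From 21, the L positions reachable in one move are: 16, 14, 13. Any move reaching one of these is winning.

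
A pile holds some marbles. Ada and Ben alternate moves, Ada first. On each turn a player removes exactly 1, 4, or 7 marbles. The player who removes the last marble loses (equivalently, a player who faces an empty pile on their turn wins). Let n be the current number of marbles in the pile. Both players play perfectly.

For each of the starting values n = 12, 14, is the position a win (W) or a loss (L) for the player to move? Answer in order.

Compute win/loss labels from the base case upward. A position with no move is W. Any other position is W if it can reach an L in one move, else L.
n=0: no move; the opponent has just taken the last marble and therefore loses → W
n=1: only reaches 0(W), which is W → L
n=2: reaches L-position 1 → W
n=3: only reaches 2(W), which is W → L
n=4: reaches L-position 3 → W
n=5: reaches L-position 1 → W
n=6: only reaches 5(W), 2(W), all W → L
n=7: reaches L-position 6 → W
n=8: reaches L-position 1 → W
n=9: only reaches 8(W), 5(W), 2(W), all W → L
n=10: reaches L-position 9 → W
n=11: only reaches 10(W), 7(W), 4(W), all W → L
n=12: reaches L-position 11 → W
n=13: reaches L-position 9 → W
n=14: only reaches 13(W), 10(W), 7(W), all W → L

12: W, 14: L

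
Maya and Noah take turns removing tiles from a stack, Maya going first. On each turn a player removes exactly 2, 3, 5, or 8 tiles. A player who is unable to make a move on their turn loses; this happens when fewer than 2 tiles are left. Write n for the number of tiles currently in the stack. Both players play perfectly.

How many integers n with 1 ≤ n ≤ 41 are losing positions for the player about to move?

10

Positions with no move are L. A position that does have a move is losing for the player to move precisely when every available move leads to a winning position for the opponent. Fill in the labels:
n=0: no move → L
n=1: no move → L
n=2: can move to 0, which is L ⇒ W
n=3: can move to 1, which is L ⇒ W
n=4: can move to 1, which is L ⇒ W
n=5: can move to 0, which is L ⇒ W
n=6: can move to 1, which is L ⇒ W
n=7: moves to 5(W), 4(W), 2(W); every one is W ⇒ L
n=8: can move to 0, which is L ⇒ W
n=9: can move to 7, which is L ⇒ W
n=10: can move to 7, which is L ⇒ W
n=11: moves to 9(W), 8(W), 6(W), 3(W); every one is W ⇒ L
n=12: can move to 7, which is L ⇒ W
n=13: can move to 11, which is L ⇒ W
n=14: can move to 11, which is L ⇒ W
n=15: can move to 7, which is L ⇒ W
n=16: can move to 11, which is L ⇒ W
n=17: moves to 15(W), 14(W), 12(W), 9(W); every one is W ⇒ L
n=18: moves to 16(W), 15(W), 13(W), 10(W); every one is W ⇒ L
n=19: can move to 17, which is L ⇒ W
n=20: can move to 18, which is L ⇒ W
n=21: can move to 18, which is L ⇒ W
n=22: can move to 17, which is L ⇒ W
n=23: can move to 18, which is L ⇒ W
n=24: moves to 22(W), 21(W), 19(W), 16(W); every one is W ⇒ L
n=25: can move to 17, which is L ⇒ W
n=26: can move to 24, which is L ⇒ W
n=27: can move to 24, which is L ⇒ W
n=28: moves to 26(W), 25(W), 23(W), 20(W); every one is W ⇒ L
n=29: can move to 24, which is L ⇒ W
n=30: can move to 28, which is L ⇒ W
n=31: can move to 28, which is L ⇒ W
n=32: can move to 24, which is L ⇒ W
n=33: can move to 28, which is L ⇒ W
n=34: moves to 32(W), 31(W), 29(W), 26(W); every one is W ⇒ L
n=35: moves to 33(W), 32(W), 30(W), 27(W); every one is W ⇒ L
n=36: can move to 34, which is L ⇒ W
n=37: can move to 35, which is L ⇒ W
n=38: can move to 35, which is L ⇒ W
n=39: can move to 34, which is L ⇒ W
n=40: can move to 35, which is L ⇒ W
n=41: moves to 39(W), 38(W), 36(W), 33(W); every one is W ⇒ L
L entries with 1 ≤ n ≤ 41 (n=0 is outside the asked range and is not counted): n = 1, 7, 11, 17, 18, 24, 28, 34, 35, 41; that makes 10.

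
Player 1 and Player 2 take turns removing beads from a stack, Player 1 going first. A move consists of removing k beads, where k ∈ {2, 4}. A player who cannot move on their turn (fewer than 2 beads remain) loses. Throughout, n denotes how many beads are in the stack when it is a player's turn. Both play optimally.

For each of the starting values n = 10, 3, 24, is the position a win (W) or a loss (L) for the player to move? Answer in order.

10: W, 3: W, 24: L

Build the W/L table. Terminal = L. A non-terminal position is W if it has a move to some L; otherwise it is L.
n=0: no move → L
n=1: no move → L
n=2: →0(L), so W
n=3: →1(L), so W
n=4: →0(L), so W
n=5: →1(L), so W
n=6: →4(W), 2(W) — all W, so L
n=7: →5(W), 3(W) — all W, so L
n=8: →6(L), so W
n=9: →7(L), so W
n=10: →6(L), so W
n=11: →7(L), so W
n=12: →10(W), 8(W) — all W, so L
n=13: →11(W), 9(W) — all W, so L
n=14: →12(L), so W
n=15: →13(L), so W
n=16: →12(L), so W
n=17: →13(L), so W
n=18: →16(W), 14(W) — all W, so L
n=19: →17(W), 15(W) — all W, so L
n=20: →18(L), so W
n=21: →19(L), so W
n=22: →18(L), so W
n=23: →19(L), so W
n=24: →22(W), 20(W) — all W, so L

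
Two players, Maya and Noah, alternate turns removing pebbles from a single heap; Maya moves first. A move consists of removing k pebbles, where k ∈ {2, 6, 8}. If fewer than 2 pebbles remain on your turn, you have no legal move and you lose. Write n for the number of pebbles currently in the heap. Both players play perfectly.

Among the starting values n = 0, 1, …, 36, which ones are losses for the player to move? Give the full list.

0, 1, 4, 5, 14, 15, 18, 19, 28, 29, 32, 33

Work bottom-up. With no move the player to move loses. Otherwise the position is W if at least one move leads to an L position for the opponent, and L if every move leads to a W.
n=0: no move → L
n=1: no move → L
n=2: reaches L-position 0 → W
n=3: reaches L-position 1 → W
n=4: only reaches 2(W), which is W → L
n=5: only reaches 3(W), which is W → L
n=6: reaches L-position 4 → W
n=7: reaches L-position 5 → W
n=8: reaches L-position 0 → W
n=9: reaches L-position 1 → W
n=10: reaches L-position 4 → W
n=11: reaches L-position 5 → W
n=12: reaches L-position 4 → W
n=13: reaches L-position 5 → W
n=14: only reaches 12(W), 8(W), 6(W), all W → L
n=15: only reaches 13(W), 9(W), 7(W), all W → L
n=16: reaches L-position 14 → W
n=17: reaches L-position 15 → W
n=18: only reaches 16(W), 12(W), 10(W), all W → L
n=19: only reaches 17(W), 13(W), 11(W), all W → L
n=20: reaches L-position 18 → W
n=21: reaches L-position 19 → W
n=22: reaches L-position 14 → W
n=23: reaches L-position 15 → W
n=24: reaches L-position 18 → W
n=25: reaches L-position 19 → W
n=26: reaches L-position 18 → W
n=27: reaches L-position 19 → W
n=28: only reaches 26(W), 22(W), 20(W), all W → L
n=29: only reaches 27(W), 23(W), 21(W), all W → L
n=30: reaches L-position 28 → W
n=31: reaches L-position 29 → W
n=32: only reaches 30(W), 26(W), 24(W), all W → L
n=33: only reaches 31(W), 27(W), 25(W), all W → L
n=34: reaches L-position 32 → W
n=35: reaches L-position 33 → W
n=36: reaches L-position 28 → W
The losing starting values of n are exactly the entries labelled L in this table (12 of them).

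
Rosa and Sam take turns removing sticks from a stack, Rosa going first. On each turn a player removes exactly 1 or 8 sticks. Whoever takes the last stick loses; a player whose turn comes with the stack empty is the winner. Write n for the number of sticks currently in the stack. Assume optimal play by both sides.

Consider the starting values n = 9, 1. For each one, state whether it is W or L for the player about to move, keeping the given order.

9: W, 1: L

Positions with no move are W. A position that does have a move is losing for the player to move precisely when every available move leads to a winning position for the opponent. Fill in the labels:
n=0: no move; the opponent has just taken the last stick and therefore loses → W
n=1: →0(W) only, which is W, so L
n=2: →1(L), so W
n=3: →2(W) only, which is W, so L
n=4: →3(L), so W
n=5: →4(W) only, which is W, so L
n=6: →5(L), so W
n=7: →6(W) only, which is W, so L
n=8: →7(L), so W
n=9: →1(L), so W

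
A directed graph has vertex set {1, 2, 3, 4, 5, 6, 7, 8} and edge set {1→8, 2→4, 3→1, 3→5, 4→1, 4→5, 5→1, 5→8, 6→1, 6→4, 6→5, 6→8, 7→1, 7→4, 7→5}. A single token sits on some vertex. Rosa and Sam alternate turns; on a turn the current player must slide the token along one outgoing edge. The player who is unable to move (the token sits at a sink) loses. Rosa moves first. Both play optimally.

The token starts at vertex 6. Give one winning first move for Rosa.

Build the W/L table. Terminal = L. A non-terminal position is W if it has a move to some L; otherwise it is L.
Every edge goes from a vertex to one that appears earlier in the order 8, 1, 5, 3, 4, 7, 6, 2, so processing vertices in that order labels each vertex after all of its successors.
8: no outgoing edge → L
1: can move to 8, which is L ⇒ W
5: can move to 8, which is L ⇒ W
3: moves to 5(W), 1(W); every one is W ⇒ L
4: moves to 5(W), 1(W); every one is W ⇒ L
7: can move to 4, which is L ⇒ W
6: can move to 4, which is L ⇒ W
2: can move to 4, which is L ⇒ W
From 6, the L positions reachable in one move are: 4, 8. Any move reaching one of these is winning.

Move to 4.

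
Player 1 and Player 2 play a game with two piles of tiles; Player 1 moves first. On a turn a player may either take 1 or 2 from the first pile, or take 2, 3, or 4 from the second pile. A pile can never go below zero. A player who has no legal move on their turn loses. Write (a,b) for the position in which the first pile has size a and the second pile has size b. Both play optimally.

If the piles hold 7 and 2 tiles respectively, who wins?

Label each position W (a win for the player to move) or L (a loss). A position with no legal move is L; any other position is W exactly when some move reaches an L, and L when every move reaches a W.
No move ever increases a pile, so every position that can arise here has a ≤ 7 and b ≤ 2; it is enough to label the cells with 0 ≤ a ≤ 7 and 0 ≤ b ≤ 2.
Every move lowers a or b (never raises either), so fill the grid row by row in increasing a, and left to right within a row: each cell's successors are then already labelled.
      b=0  b=1  b=2
a=0:    L    L    W
a=1:    W    W    L
a=2:    W    W    W
a=3:    L    L    W
a=4:    W    W    L
a=5:    W    W    W
a=6:    L    L    W
a=7:    W    W    L
Cells with no legal move (terminal, hence L): (0,0), (0,1).
The remaining L cells, each justified by listing all of its moves:
(1,2): →(0,2)(W), (1,0)(W) — all W, so L
(3,0): →(2,0)(W), (1,0)(W) — all W, so L
(3,1): →(2,1)(W), (1,1)(W) — all W, so L
(4,2): →(3,2)(W), (2,2)(W), (4,0)(W) — all W, so L
(6,0): →(5,0)(W), (4,0)(W) — all W, so L
(6,1): →(5,1)(W), (4,1)(W) — all W, so L
(7,2): →(6,2)(W), (5,2)(W), (7,0)(W) — all W, so L
Every other cell has at least one move into one of the L cells above, so it is W.
Every move from (7,2) reaches a W position, so the mover loses.

Player 2 wins.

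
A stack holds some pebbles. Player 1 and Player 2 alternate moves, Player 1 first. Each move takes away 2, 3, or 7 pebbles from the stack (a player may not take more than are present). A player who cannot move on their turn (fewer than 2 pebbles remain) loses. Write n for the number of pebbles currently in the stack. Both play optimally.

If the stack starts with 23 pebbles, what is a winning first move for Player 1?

Remove 2, leaving 21.

Classify positions by backward induction: terminal positions (no move available) are L. From any other position, the mover wins iff some move reaches an L.
n=0: no move → L
n=1: no move → L
n=2: W (go to 0, an L position)
n=3: W (go to 1, an L position)
n=4: W (go to 1, an L position)
n=5: L (options 3(W), 2(W) are all W)
n=6: L (options 4(W), 3(W) are all W)
n=7: W (go to 5, an L position)
n=8: W (go to 6, an L position)
n=9: W (go to 6, an L position)
n=10: L (options 8(W), 7(W), 3(W) are all W)
n=11: L (options 9(W), 8(W), 4(W) are all W)
n=12: W (go to 10, an L position)
n=13: W (go to 11, an L position)
n=14: W (go to 11, an L position)
n=15: L (options 13(W), 12(W), 8(W) are all W)
n=16: L (options 14(W), 13(W), 9(W) are all W)
n=17: W (go to 15, an L position)
n=18: W (go to 16, an L position)
n=19: W (go to 16, an L position)
n=20: L (options 18(W), 17(W), 13(W) are all W)
n=21: L (options 19(W), 18(W), 14(W) are all W)
n=22: W (go to 20, an L position)
n=23: W (go to 21, an L position)
From 23, the L positions reachable in one move are: 21, 20, 16. Any move reaching one of these is winning.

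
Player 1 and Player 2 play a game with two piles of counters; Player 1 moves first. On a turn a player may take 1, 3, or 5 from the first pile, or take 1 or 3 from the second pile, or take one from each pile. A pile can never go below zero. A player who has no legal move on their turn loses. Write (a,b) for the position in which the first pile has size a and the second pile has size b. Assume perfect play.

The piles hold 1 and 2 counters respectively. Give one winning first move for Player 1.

Move to (0,2).

Build the W/L table. Terminal = L. A non-terminal position is W if it has a move to some L; otherwise it is L.
No move ever increases a pile, so every position that can arise here has a ≤ 1 and b ≤ 2; it is enough to label the cells with 0 ≤ a ≤ 1 and 0 ≤ b ≤ 2.
Every move lowers a or b (never raises either), so fill the grid row by row in increasing a, and left to right within a row: each cell's successors are then already labelled.
      b=0  b=1  b=2
a=0:    L    W    L
a=1:    W    W    W
Cells with no legal move (terminal, hence L): (0,0).
The remaining L cells, each justified by listing all of its moves:
(0,2): L (sole option (0,1)(W) is W)
Every other cell has at least one move into one of the L cells above, so it is W.
From (1,2), the L positions reachable in one move are: (0,2).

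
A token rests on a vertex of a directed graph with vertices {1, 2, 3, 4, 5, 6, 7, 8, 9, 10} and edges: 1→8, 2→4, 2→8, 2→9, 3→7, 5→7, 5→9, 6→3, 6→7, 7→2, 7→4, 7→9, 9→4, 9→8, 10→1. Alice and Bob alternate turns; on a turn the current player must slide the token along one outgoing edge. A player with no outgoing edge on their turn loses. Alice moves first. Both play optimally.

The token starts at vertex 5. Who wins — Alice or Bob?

Work bottom-up. With no move the player to move loses. Otherwise the position is W if at least one move leads to an L position for the opponent, and L if every move leads to a W.
Every edge goes from a vertex to one that appears earlier in the order 4, 8, 9, 2, 1, 7, 3, 5, 10, 6, so processing vertices in that order labels each vertex after all of its successors.
4: no outgoing edge → L
8: no outgoing edge → L
9: reaches L-position 8 → W
2: reaches L-position 8 → W
1: reaches L-position 8 → W
7: reaches L-position 4 → W
3: only reaches 7(W), which is W → L
5: only reaches 7(W), 9(W), all W → L
10: only reaches 1(W), which is W → L
6: reaches L-position 3 → W
The starting position 5 is L: whatever Alice does, the opponent receives a W position.

Bob wins.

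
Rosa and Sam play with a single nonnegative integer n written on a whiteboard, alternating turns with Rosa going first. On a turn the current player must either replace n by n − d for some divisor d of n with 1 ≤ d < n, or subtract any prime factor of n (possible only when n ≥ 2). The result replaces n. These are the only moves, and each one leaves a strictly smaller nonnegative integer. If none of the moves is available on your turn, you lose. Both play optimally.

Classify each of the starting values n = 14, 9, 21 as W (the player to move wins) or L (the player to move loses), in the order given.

14: L, 9: L, 21: W

Work bottom-up. With no move the player to move loses. Otherwise the position is W if at least one move leads to an L position for the opponent, and L if every move leads to a W.
n=0: no move → L
n=1: no move → L
n=2: →0(L), so W
n=3: →0(L), so W
n=4: →2(W), 3(W) — all W, so L
n=5: →0(L), so W
n=6: →4(L), so W
n=7: →0(L), so W
n=8: →4(L), so W
n=9: →6(W), 8(W) — all W, so L
n=10: →9(L), so W
n=11: →0(L), so W
n=12: →9(L), so W
n=13: →0(L), so W
n=14: →7(W), 12(W), 13(W) — all W, so L
n=15: →14(L), so W
n=16: →14(L), so W
n=17: →0(L), so W
n=18: →9(L), so W
n=19: →0(L), so W
n=20: →10(W), 15(W), 16(W), 18(W), 19(W) — all W, so L
n=21: →14(L), so W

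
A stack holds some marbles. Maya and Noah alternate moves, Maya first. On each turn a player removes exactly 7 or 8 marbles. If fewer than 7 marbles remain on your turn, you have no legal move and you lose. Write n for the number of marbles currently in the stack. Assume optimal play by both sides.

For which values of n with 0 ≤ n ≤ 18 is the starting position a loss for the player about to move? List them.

Label each position W (a win for the player to move) or L (a loss). A position with no legal move is L; any other position is W exactly when some move reaches an L, and L when every move reaches a W.
n=0: no move → L
n=1: no move → L
n=2: no move → L
n=3: no move → L
n=4: no move → L
n=5: no move → L
n=6: no move → L
n=7: can move to 0, which is L ⇒ W
n=8: can move to 1, which is L ⇒ W
n=9: can move to 2, which is L ⇒ W
n=10: can move to 3, which is L ⇒ W
n=11: can move to 4, which is L ⇒ W
n=12: can move to 5, which is L ⇒ W
n=13: can move to 6, which is L ⇒ W
n=14: can move to 6, which is L ⇒ W
n=15: moves to 8(W), 7(W); every one is W ⇒ L
n=16: moves to 9(W), 8(W); every one is W ⇒ L
n=17: moves to 10(W), 9(W); every one is W ⇒ L
n=18: moves to 11(W), 10(W); every one is W ⇒ L
The losing starting values of n are exactly the entries labelled L in this table (11 of them).

0, 1, 2, 3, 4, 5, 6, 15, 16, 17, 18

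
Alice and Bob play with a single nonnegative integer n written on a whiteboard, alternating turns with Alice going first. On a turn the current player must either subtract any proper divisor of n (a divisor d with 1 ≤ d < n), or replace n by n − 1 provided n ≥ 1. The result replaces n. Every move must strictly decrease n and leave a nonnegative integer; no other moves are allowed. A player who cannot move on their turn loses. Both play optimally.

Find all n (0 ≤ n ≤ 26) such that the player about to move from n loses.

0, 2, 5, 7, 9, 11, 13, 15, 17, 19, 21, 23, 25

Compute win/loss labels from the base case upward. A position with no move is L. Any other position is W if it can reach an L in one move, else L.
n=0: no move → L
n=1: can move to 0, which is L ⇒ W
n=2: the only move is to 1(W), a W ⇒ L
n=3: can move to 2, which is L ⇒ W
n=4: can move to 2, which is L ⇒ W
n=5: the only move is to 4(W), a W ⇒ L
n=6: can move to 5, which is L ⇒ W
n=7: the only move is to 6(W), a W ⇒ L
n=8: can move to 7, which is L ⇒ W
n=9: moves to 6(W), 8(W); every one is W ⇒ L
n=10: can move to 5, which is L ⇒ W
n=11: the only move is to 10(W), a W ⇒ L
n=12: can move to 9, which is L ⇒ W
n=13: the only move is to 12(W), a W ⇒ L
n=14: can move to 7, which is L ⇒ W
n=15: moves to 10(W), 12(W), 14(W); every one is W ⇒ L
n=16: can move to 15, which is L ⇒ W
n=17: the only move is to 16(W), a W ⇒ L
n=18: can move to 9, which is L ⇒ W
n=19: the only move is to 18(W), a W ⇒ L
n=20: can move to 15, which is L ⇒ W
n=21: moves to 14(W), 18(W), 20(W); every one is W ⇒ L
n=22: can move to 11, which is L ⇒ W
n=23: the only move is to 22(W), a W ⇒ L
n=24: can move to 21, which is L ⇒ W
n=25: moves to 20(W), 24(W); every one is W ⇒ L
n=26: can move to 13, which is L ⇒ W
Reading off the rows marked L gives the requested list; there are 13 such values of n.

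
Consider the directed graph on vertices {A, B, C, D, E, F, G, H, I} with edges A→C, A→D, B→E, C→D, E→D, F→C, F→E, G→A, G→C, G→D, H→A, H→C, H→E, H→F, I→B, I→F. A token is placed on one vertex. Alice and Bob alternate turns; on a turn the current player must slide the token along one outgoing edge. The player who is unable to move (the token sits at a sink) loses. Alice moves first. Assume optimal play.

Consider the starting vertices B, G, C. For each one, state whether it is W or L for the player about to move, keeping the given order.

Work bottom-up. With no move the player to move loses. Otherwise the position is W if at least one move leads to an L position for the opponent, and L if every move leads to a W.
Every edge goes from a vertex to one that appears earlier in the order D, E, C, A, G, F, B, I, H, so processing vertices in that order labels each vertex after all of its successors.
D: no outgoing edge → L
E: →D(L), so W
C: →D(L), so W
A: →D(L), so W
G: →D(L), so W
F: →C(W), E(W) — all W, so L
B: →E(W) only, which is W, so L
I: →B(L), so W
H: →F(L), so W

B: L, G: W, C: W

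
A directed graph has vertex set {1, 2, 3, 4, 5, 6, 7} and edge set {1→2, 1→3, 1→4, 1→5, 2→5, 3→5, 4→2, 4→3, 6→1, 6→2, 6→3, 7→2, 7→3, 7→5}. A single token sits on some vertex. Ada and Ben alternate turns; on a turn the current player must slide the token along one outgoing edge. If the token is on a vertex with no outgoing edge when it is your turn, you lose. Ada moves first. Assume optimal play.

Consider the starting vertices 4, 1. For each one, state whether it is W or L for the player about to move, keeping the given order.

4: L, 1: W

Use the standard recursion: the mover loses at a terminal position; elsewhere, the mover wins exactly when some move hands the opponent an L position.
Every edge goes from a vertex to one that appears earlier in the order 5, 2, 3, 7, 4, 1, 6, so processing vertices in that order labels each vertex after all of its successors.
5: no outgoing edge → L
2: W (go to 5, an L position)
3: W (go to 5, an L position)
7: W (go to 5, an L position)
4: L (options 3(W), 2(W) are all W)
1: W (go to 4, an L position)
6: L (options 1(W), 3(W), 2(W) are all W)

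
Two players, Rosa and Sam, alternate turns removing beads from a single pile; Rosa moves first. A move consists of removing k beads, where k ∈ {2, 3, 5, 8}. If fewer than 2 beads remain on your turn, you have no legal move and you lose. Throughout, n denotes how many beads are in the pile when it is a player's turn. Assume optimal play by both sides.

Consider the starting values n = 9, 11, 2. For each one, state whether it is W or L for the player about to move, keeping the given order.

9: W, 11: L, 2: W

Classify positions by backward induction: terminal positions (no move available) are L. From any other position, the mover wins iff some move reaches an L.
n=0: no move → L
n=1: no move → L
n=2: W (go to 0, an L position)
n=3: W (go to 1, an L position)
n=4: W (go to 1, an L position)
n=5: W (go to 0, an L position)
n=6: W (go to 1, an L position)
n=7: L (options 5(W), 4(W), 2(W) are all W)
n=8: W (go to 0, an L position)
n=9: W (go to 7, an L position)
n=10: W (go to 7, an L position)
n=11: L (options 9(W), 8(W), 6(W), 3(W) are all W)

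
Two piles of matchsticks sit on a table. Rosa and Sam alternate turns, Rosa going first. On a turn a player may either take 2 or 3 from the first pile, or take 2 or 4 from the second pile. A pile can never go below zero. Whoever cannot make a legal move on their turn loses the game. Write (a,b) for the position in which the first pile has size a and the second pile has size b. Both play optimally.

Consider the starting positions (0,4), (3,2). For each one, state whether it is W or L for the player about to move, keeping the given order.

Build the W/L table. Terminal = L. A non-terminal position is W if it has a move to some L; otherwise it is L.
No move ever increases a pile, so every position that can arise here has a ≤ 3 and b ≤ 4; it is enough to label the cells with 0 ≤ a ≤ 3 and 0 ≤ b ≤ 4.
Every move lowers a or b (never raises either), so fill the grid row by row in increasing a, and left to right within a row: each cell's successors are then already labelled.
      b=0  b=1  b=2  b=3  b=4
a=0:    L    L    W    W    W
a=1:    L    L    W    W    W
a=2:    W    W    L    L    W
a=3:    W    W    L    L    W
Cells with no legal move (terminal, hence L): (0,0), (0,1), (1,0), (1,1).
The remaining L cells, each justified by listing all of its moves:
(2,2): →(0,2)(W), (2,0)(W) — all W, so L
(2,3): →(0,3)(W), (2,1)(W) — all W, so L
(3,2): →(1,2)(W), (0,2)(W), (3,0)(W) — all W, so L
(3,3): →(1,3)(W), (0,3)(W), (3,1)(W) — all W, so L
Every other cell has at least one move into one of the L cells above, so it is W.
(0,4): the move to (0,0) reaches an L cell, so W
(3,2): one of the L cells justified above, so L

(0,4): W, (3,2): L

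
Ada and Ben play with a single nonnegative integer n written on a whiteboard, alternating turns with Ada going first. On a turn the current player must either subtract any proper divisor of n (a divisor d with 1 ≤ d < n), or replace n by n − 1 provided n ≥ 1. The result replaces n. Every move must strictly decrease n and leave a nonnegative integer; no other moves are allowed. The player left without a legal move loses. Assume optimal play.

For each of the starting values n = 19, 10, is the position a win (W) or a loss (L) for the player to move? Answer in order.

19: L, 10: W

Label each position W (a win for the player to move) or L (a loss). A position with no legal move is L; any other position is W exactly when some move reaches an L, and L when every move reaches a W.
n=0: no move → L
n=1: reaches L-position 0 → W
n=2: only reaches 1(W), which is W → L
n=3: reaches L-position 2 → W
n=4: reaches L-position 2 → W
n=5: only reaches 4(W), which is W → L
n=6: reaches L-position 5 → W
n=7: only reaches 6(W), which is W → L
n=8: reaches L-position 7 → W
n=9: only reaches 6(W), 8(W), all W → L
n=10: reaches L-position 5 → W
n=11: only reaches 10(W), which is W → L
n=12: reaches L-position 9 → W
n=13: only reaches 12(W), which is W → L
n=14: reaches L-position 7 → W
n=15: only reaches 10(W), 12(W), 14(W), all W → L
n=16: reaches L-position 15 → W
n=17: only reaches 16(W), which is W → L
n=18: reaches L-position 9 → W
n=19: only reaches 18(W), which is W → L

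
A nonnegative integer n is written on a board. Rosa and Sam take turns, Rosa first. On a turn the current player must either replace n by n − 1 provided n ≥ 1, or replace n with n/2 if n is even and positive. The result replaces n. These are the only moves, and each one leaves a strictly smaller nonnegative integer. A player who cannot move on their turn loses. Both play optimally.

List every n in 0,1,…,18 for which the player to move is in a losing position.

Build the W/L table. Terminal = L. A non-terminal position is W if it has a move to some L; otherwise it is L.
n=0: no move → L
n=1: W (go to 0, an L position)
n=2: L (sole option 1(W) is W)
n=3: W (go to 2, an L position)
n=4: W (go to 2, an L position)
n=5: L (sole option 4(W) is W)
n=6: W (go to 5, an L position)
n=7: L (sole option 6(W) is W)
n=8: W (go to 7, an L position)
n=9: L (sole option 8(W) is W)
n=10: W (go to 5, an L position)
n=11: L (sole option 10(W) is W)
n=12: W (go to 11, an L position)
n=13: L (sole option 12(W) is W)
n=14: W (go to 7, an L position)
n=15: L (sole option 14(W) is W)
n=16: W (go to 15, an L position)
n=17: L (sole option 16(W) is W)
n=18: W (go to 9, an L position)
Reading off the rows marked L gives the requested list; there are 9 such values of n.

0, 2, 5, 7, 9, 11, 13, 15, 17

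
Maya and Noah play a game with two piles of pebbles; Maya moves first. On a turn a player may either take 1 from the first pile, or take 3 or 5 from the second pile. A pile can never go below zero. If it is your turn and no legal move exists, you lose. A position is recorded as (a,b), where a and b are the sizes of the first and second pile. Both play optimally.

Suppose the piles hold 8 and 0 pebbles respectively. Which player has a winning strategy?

Noah wins.

Use the standard recursion: the mover loses at a terminal position; elsewhere, the mover wins exactly when some move hands the opponent an L position.
No move ever increases a pile, so every position that can arise here has a ≤ 8 and b ≤ 0; it is enough to label the cells with 0 ≤ a ≤ 8 and 0 ≤ b ≤ 0.
Every move lowers a or b (never raises either), so fill the grid row by row in increasing a, and left to right within a row: each cell's successors are then already labelled.
      b=0
a=0:    L
a=1:    W
a=2:    L
a=3:    W
a=4:    L
a=5:    W
a=6:    L
a=7:    W
a=8:    L
Cells with no legal move (terminal, hence L): (0,0).
The remaining L cells, each justified by listing all of its moves:
(2,0): →(1,0)(W) only, which is W, so L
(4,0): →(3,0)(W) only, which is W, so L
(6,0): →(5,0)(W) only, which is W, so L
(8,0): →(7,0)(W) only, which is W, so L
Every other cell has at least one move into one of the L cells above, so it is W.
Every move from (8,0) reaches a W position, so the mover loses.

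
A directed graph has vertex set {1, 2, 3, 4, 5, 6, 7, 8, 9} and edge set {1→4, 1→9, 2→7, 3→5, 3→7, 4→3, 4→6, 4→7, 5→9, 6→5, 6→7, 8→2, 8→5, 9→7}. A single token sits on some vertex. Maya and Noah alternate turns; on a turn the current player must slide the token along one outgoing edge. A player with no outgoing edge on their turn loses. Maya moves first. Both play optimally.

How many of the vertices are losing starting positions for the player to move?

Work bottom-up. With no move the player to move loses. Otherwise the position is W if at least one move leads to an L position for the opponent, and L if every move leads to a W.
Every edge goes from a vertex to one that appears earlier in the order 7, 9, 5, 2, 6, 3, 4, 8, 1, so processing vertices in that order labels each vertex after all of its successors.
7: no outgoing edge → L
9: can move to 7, which is L ⇒ W
5: the only move is to 9(W), a W ⇒ L
2: can move to 7, which is L ⇒ W
6: can move to 5, which is L ⇒ W
3: can move to 5, which is L ⇒ W
4: can move to 7, which is L ⇒ W
8: can move to 5, which is L ⇒ W
1: moves to 4(W), 9(W); every one is W ⇒ L
The L vertices are 1, 5, 7; that is 3 in all.

3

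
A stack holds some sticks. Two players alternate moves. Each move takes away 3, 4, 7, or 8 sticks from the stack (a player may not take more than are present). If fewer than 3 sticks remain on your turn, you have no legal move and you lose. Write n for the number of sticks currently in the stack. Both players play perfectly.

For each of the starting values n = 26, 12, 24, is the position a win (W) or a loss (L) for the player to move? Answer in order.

Compute win/loss labels from the base case upward. A position with no move is L. Any other position is W if it can reach an L in one move, else L.
n=0: no move → L
n=1: no move → L
n=2: no move → L
n=3: can move to 0, which is L ⇒ W
n=4: can move to 1, which is L ⇒ W
n=5: can move to 2, which is L ⇒ W
n=6: can move to 2, which is L ⇒ W
n=7: can move to 0, which is L ⇒ W
n=8: can move to 1, which is L ⇒ W
n=9: can move to 2, which is L ⇒ W
n=10: can move to 2, which is L ⇒ W
n=11: moves to 8(W), 7(W), 4(W), 3(W); every one is W ⇒ L
n=12: moves to 9(W), 8(W), 5(W), 4(W); every one is W ⇒ L
n=13: moves to 10(W), 9(W), 6(W), 5(W); every one is W ⇒ L
n=14: can move to 11, which is L ⇒ W
n=15: can move to 12, which is L ⇒ W
n=16: can move to 13, which is L ⇒ W
n=17: can move to 13, which is L ⇒ W
n=18: can move to 11, which is L ⇒ W
n=19: can move to 12, which is L ⇒ W
n=20: can move to 13, which is L ⇒ W
n=21: can move to 13, which is L ⇒ W
n=22: moves to 19(W), 18(W), 15(W), 14(W); every one is W ⇒ L
n=23: moves to 20(W), 19(W), 16(W), 15(W); every one is W ⇒ L
n=24: moves to 21(W), 20(W), 17(W), 16(W); every one is W ⇒ L
n=25: can move to 22, which is L ⇒ W
n=26: can move to 23, which is L ⇒ W

26: W, 12: L, 24: L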